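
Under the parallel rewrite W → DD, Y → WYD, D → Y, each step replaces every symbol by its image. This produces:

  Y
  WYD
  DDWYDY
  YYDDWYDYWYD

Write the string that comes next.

WYDWYDYYDDWYDYWYDDDWYDY

Rewriting each symbol of YYDDWYDYWYD: Y→WYD, Y→WYD, D→Y, D→Y, W→DD, Y→WYD, D→Y, Y→WYD, W→DD, Y→WYD, D→Y, which concatenates to WYD WYD Y Y DD WYD Y WYD DD WYD Y.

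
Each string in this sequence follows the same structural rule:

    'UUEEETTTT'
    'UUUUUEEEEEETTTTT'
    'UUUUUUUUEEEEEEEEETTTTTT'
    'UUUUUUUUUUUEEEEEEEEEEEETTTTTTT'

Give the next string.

Each string has the form U^{3n-1} E^{3n} T^{n+3} (n = 1, 2, …).
For the next term, n = 5, so the run lengths are 14, 15, 8.

UUUUUUUUUUUUUUEEEEEEEEEEEEEEETTTTTTTT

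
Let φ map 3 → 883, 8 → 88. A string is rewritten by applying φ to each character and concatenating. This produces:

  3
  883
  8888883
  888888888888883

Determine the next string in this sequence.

Rewriting the 15 symbols of 888888888888883 one by one yields 88 88 88 88 88 88 88 88 88 88 88 88 88 88 883; concatenated:

8888888888888888888888888888883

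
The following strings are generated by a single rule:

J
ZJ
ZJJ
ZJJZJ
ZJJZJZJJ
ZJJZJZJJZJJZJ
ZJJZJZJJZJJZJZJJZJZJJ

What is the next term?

Each term (from the third on) is the previous term followed by the one before it: term 3 = ZJ·J = ZJJ.
The next term joins ZJJZJZJJZJJZJZJJZJZJJ and ZJJZJZJJZJJZJ.

ZJJZJZJJZJJZJZJJZJZJJZJJZJZJJZJJZJ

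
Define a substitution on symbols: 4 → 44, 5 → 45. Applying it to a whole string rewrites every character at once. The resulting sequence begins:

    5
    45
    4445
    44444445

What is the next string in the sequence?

Apply φ to 44444445 symbol by symbol: 4→44, 4→44, 4→44, 4→44, 4→44, 4→44, 4→44, 5→45; joined: 44 44 44 44 44 44 44 45.

4444444444444445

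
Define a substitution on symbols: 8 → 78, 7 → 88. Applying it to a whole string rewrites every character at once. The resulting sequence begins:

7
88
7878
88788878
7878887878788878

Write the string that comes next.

Rewriting the 16 symbols of 7878887878788878 one by one yields 88 78 88 78 78 78 88 78 88 78 88 78 78 78 88 78; concatenated:

88788878787888788878887878788878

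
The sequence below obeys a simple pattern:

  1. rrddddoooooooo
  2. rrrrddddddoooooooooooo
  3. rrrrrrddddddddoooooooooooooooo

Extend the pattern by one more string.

The n-th term is 2n-2 r's then 2n d's then 4n o's, where the shown terms are n = 2, 3, 4.
Setting n = 5 gives 8, 10, 20 characters in each block.

rrrrrrrrddddddddddoooooooooooooooooooo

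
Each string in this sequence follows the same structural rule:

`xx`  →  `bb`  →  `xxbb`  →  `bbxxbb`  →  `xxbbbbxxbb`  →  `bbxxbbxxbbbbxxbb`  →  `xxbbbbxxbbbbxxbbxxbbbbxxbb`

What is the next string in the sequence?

This is a Fibonacci-style word recurrence s(k) = s(k−2)·s(k−1): e.g. xx·bb = xxbb.
The next term joins bbxxbbxxbbbbxxbb and xxbbbbxxbbbbxxbbxxbbbbxxbb.

bbxxbbxxbbbbxxbbxxbbbbxxbbbbxxbbxxbbbbxxbb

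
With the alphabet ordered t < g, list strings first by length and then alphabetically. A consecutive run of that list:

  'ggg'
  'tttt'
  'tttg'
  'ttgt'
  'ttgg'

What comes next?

The successor of ttgg increments the rightmost position that isn't already g and resets every position after it to t.

tgtt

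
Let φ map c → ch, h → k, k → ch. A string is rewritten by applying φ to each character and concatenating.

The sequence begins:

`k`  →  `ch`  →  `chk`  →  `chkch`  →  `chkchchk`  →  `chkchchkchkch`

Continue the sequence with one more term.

chkchchkchkchchkchchk

φ(chkchchkchkch) expands symbol-by-symbol to ch k ch ch k ch k ch ch k ch ch k; joining the 13 pieces gives the next term.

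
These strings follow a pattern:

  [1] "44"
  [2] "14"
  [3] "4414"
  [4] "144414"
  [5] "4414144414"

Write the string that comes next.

This is a Fibonacci-style word recurrence s(k) = s(k−2)·s(k−1): e.g. 44·14 = 4414.
The next term joins 144414 and 4414144414.

1444144414144414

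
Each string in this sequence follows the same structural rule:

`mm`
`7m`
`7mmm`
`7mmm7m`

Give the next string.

7mmm7m7mmm

This is a Fibonacci-style word recurrence s(k) = s(k−1)·s(k−2): e.g. 7m·mm = 7mmm.
So term 5 is 7mmm7m·7mmm.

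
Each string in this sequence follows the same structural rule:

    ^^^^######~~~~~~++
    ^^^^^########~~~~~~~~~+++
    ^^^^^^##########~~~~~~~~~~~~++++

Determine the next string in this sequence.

^^^^^^^############~~~~~~~~~~~~~~~+++++

Term n consists of n+2 ^'s, followed by 2n+2 #'s, followed by 3n ~'s, followed by n +'s, where the shown terms are n = 2, 3, 4.
Setting n = 5 gives 7, 12, 15, 5 characters in each block.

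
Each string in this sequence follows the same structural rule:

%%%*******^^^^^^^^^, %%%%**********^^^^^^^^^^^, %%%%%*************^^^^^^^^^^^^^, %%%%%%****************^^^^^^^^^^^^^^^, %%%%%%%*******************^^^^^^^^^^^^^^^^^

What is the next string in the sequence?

Term n consists of n %'s, followed by 3n-2 *'s, followed by 2n+3 ^'s, where the shown terms are n = 3, 4, 5, 6, 7.
For the next term, n = 8, so the run lengths are 8, 22, 19.

%%%%%%%%**********************^^^^^^^^^^^^^^^^^^^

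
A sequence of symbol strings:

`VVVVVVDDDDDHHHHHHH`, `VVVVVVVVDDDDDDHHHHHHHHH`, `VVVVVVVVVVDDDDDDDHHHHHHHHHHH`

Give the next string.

Reading off run lengths: V runs 6, 8, 10; D runs 5, 6, 7; H runs 7, 9, 11 — each is linear in n, where the shown terms are n = 3, 4, 5.
Setting n = 6 gives 12, 8, 13 characters in each block.

VVVVVVVVVVVVDDDDDDDDHHHHHHHHHHHHH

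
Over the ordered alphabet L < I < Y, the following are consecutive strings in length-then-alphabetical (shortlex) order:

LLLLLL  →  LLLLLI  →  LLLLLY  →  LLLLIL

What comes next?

Treat LLLLIL as a base-3 numeral over the given alphabet and add one, carrying through any trailing Y's.

LLLLII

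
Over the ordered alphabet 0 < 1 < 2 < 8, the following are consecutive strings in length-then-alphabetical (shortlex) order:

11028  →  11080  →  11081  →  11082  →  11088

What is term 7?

11101

Continuing the enumeration 2 steps past 11088: 11088 → 11100 → (answer).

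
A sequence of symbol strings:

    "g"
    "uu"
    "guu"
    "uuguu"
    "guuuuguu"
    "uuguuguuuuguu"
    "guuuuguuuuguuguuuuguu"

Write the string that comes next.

uuguuguuuuguuguuuuguuuuguuguuuuguu

This is a Fibonacci-style word recurrence s(k) = s(k−2)·s(k−1): e.g. g·uu = guu.
So term 8 is uuguuguuuuguu·guuuuguuuuguuguuuuguu.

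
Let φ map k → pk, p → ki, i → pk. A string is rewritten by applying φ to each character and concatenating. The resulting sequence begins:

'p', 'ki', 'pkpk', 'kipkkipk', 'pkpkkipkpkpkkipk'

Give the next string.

φ(pkpkkipkpkpkkipk) expands symbol-by-symbol to ki pk ki pk pk pk ki pk ki pk ki pk pk pk ki pk; joining the 16 pieces gives the next term.

kipkkipkpkpkkipkkipkkipkpkpkkipk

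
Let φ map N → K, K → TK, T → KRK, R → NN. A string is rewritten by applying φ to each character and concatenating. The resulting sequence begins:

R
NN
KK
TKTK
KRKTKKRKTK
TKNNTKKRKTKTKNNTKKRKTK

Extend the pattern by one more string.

Applying the rule to each of the 22 symbols of TKNNTKKRKTKTKNNTKKRKTK gives the pieces KRK TK K K KRK TK TK NN TK KRK TK KRK TK K K KRK TK TK NN TK KRK TK, which concatenate to the answer.

KRKTKKKKRKTKTKNNTKKRKTKKRKTKKKKRKTKTKNNTKKRKTK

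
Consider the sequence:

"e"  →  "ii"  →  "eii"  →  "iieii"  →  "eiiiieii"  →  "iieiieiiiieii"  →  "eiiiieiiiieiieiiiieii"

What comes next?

Each term (from the third on) is the two preceding terms concatenated in order: term 3 = e·ii = eii.
The next term joins iieiieiiiieii and eiiiieiiiieiieiiiieii.

iieiieiiiieiieiiiieiiiieiieiiiieii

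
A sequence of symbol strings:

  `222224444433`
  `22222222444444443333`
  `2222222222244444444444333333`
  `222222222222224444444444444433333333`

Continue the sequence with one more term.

22222222222222222444444444444444443333333333

The n-th term is 3n+2 2's then 3n+2 4's then 2n 3's (n = 1, 2, …).
At n = 5 the blocks have lengths 17, 17, 10.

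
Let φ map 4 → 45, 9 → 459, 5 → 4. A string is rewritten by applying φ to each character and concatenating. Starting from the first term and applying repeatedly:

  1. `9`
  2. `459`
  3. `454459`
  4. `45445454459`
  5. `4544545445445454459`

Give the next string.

Rewriting the 19 symbols of 4544545445445454459 one by one yields 45 4 45 45 4 45 4 45 45 4 45 45 4 45 4 45 45 4 459; concatenated:

45445454454454544545445445454459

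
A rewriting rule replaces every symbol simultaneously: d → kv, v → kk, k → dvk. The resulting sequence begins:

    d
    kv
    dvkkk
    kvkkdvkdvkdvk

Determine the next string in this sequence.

Rewriting the 13 symbols of kvkkdvkdvkdvk one by one yields dvk kk dvk dvk kv kk dvk kv kk dvk kv kk dvk; concatenated:

dvkkkdvkdvkkvkkdvkkvkkdvkkvkkdvk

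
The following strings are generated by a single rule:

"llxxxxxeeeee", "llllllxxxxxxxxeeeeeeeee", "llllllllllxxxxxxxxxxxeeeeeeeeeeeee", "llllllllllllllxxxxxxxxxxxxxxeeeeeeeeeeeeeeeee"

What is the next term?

Each string has the form l^{4n-2} x^{3n+2} e^{4n+1} (n = 1, 2, …).
For the next term, n = 5, so the run lengths are 18, 17, 21.

llllllllllllllllllxxxxxxxxxxxxxxxxxeeeeeeeeeeeeeeeeeeeee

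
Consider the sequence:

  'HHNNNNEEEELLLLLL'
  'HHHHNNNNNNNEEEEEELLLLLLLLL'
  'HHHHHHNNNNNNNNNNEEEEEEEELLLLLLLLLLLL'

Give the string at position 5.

HHHHHHHHHHNNNNNNNNNNNNNNNNEEEEEEEEEEEELLLLLLLLLLLLLLLLLL

Term n consists of 2n H's, followed by 3n+1 N's, followed by 2n+2 E's, followed by 3n+3 L's (n = 1, 2, …).
Setting n = 5 gives 10, 16, 12, 18 characters in each block.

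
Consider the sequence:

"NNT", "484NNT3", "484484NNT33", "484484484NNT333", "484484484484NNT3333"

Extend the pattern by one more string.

s(k+1) = 484·s(k)·3, so each term gains 484 as a prefix and 3 as a suffix.
So the next term is 484·484484484484NNT3333·3.

484484484484484NNT33333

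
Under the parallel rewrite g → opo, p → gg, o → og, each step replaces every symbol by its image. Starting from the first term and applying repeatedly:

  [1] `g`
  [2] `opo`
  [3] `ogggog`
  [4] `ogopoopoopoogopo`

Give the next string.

φ(ogopoopoopoogopo) expands symbol-by-symbol to og opo og gg og og gg og og gg og og opo og gg og; joining the 16 pieces gives the next term.

ogopoogggogogggogogggogogopoogggog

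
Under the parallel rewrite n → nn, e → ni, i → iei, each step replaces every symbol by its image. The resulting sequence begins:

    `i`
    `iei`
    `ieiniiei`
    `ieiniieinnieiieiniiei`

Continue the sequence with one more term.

Rewriting the 21 symbols of ieiniieinnieiieiniiei one by one yields iei ni iei nn iei iei ni iei nn nn iei ni iei iei ni iei nn iei iei ni iei; concatenated:

ieiniieinnieiieiniieinnnnieiniieiieiniieinnieiieiniiei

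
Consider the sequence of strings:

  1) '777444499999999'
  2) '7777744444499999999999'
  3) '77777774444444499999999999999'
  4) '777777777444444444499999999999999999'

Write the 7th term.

Term n consists of 2n-1 7's, followed by 2n 4's, followed by 3n+2 9's, where the shown terms are n = 2, 3, 4, 5.
Setting n = 8 gives 15, 16, 26 characters in each block.

777777777777777444444444444444499999999999999999999999999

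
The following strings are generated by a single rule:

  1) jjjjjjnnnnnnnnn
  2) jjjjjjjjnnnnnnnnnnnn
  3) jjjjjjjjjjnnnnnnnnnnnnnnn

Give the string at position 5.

Term n consists of 2n j's, followed by 3n n's, where the shown terms are n = 3, 4, 5.
At n = 7 the blocks have lengths 14, 21.

jjjjjjjjjjjjjjnnnnnnnnnnnnnnnnnnnnn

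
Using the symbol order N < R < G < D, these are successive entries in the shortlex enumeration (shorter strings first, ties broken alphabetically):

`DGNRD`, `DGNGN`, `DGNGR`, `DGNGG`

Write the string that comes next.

The successor of DGNGG increments the rightmost position that isn't already D and resets every position after it to N.

DGNGD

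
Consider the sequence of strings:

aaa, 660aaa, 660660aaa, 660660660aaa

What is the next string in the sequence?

660660660660aaa

Each term is the previous one with 660 prepended.
One more step from 660660660aaa gives the answer.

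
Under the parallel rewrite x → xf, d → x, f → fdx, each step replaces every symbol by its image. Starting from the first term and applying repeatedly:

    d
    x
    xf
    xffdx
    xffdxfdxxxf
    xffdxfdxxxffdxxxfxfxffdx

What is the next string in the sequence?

xffdxfdxxxffdxxxfxfxffdxfdxxxfxfxffdxxffdxxffdxfdxxxf

Replace each of the 24 characters of xffdxfdxxxffdxxxfxfxffdx in place — xf fdx fdx x xf fdx x xf xf xf fdx fdx x xf xf xf fdx xf fdx xf fdx fdx x xf — and concatenate.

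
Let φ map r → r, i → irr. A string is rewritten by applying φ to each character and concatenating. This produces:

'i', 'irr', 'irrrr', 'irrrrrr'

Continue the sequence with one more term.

irrrrrrrr

Apply φ to irrrrrr symbol by symbol: i→irr, r→r, r→r, r→r, r→r, r→r, r→r; joined: irr r r r r r r.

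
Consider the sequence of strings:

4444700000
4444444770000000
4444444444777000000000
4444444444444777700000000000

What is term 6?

The n-th term is 3n-2 4's then n-1 7's then 2n+1 0's, where the shown terms are n = 2, 3, 4, 5.
At n = 7 the blocks have lengths 19, 6, 15.

4444444444444444444777777000000000000000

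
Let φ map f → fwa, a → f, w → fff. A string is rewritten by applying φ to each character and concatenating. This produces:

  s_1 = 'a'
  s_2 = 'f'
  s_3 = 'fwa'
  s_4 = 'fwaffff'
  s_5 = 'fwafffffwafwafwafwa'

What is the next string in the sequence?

φ(fwafffffwafwafwafwa) expands symbol-by-symbol to fwa fff f fwa fwa fwa fwa fwa fff f fwa fff f fwa fff f fwa fff f; joining the 19 pieces gives the next term.

fwafffffwafwafwafwafwafffffwafffffwafffffwaffff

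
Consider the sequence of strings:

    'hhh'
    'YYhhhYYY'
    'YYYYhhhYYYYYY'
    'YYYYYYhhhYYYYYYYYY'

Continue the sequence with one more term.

s(k+1) = YY·s(k)·YYY, so each term gains YY as a prefix and YYY as a suffix.
Applying this once more to YYYYYYhhhYYYYYYYYY:

YYYYYYYYhhhYYYYYYYYYYYY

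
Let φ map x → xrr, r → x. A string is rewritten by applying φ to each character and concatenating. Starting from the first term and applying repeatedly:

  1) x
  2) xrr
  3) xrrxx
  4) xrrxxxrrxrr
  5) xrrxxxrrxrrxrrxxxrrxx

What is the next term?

Applying the rule to each of the 21 symbols of xrrxxxrrxrrxrrxxxrrxx gives the pieces xrr x x xrr xrr xrr x x xrr x x xrr x x xrr xrr xrr x x xrr xrr, which concatenate to the answer.

xrrxxxrrxrrxrrxxxrrxxxrrxxxrrxrrxrrxxxrrxrr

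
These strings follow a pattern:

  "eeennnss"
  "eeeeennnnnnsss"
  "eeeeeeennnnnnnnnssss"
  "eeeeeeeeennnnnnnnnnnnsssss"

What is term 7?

The n-th term is 2n+1 e's then 3n n's then n+1 s's (n = 1, 2, …).
For term 7, n = 7, so the run lengths are 15, 21, 8.

eeeeeeeeeeeeeeennnnnnnnnnnnnnnnnnnnnssssssss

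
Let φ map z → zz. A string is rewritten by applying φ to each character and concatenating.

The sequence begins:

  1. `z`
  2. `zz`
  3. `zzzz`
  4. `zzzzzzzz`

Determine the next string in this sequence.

zzzzzzzzzzzzzzzz

Expanding zzzzzzzz: z→zz, z→zz, z→zz, z→zz, z→zz, z→zz, z→zz, z→zz. Concatenated: zz zz zz zz zz zz zz zz.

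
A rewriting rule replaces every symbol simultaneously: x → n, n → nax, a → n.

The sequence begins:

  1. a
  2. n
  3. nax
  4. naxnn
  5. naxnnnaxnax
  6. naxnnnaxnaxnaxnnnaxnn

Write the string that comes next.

Applying the rule to each of the 21 symbols of naxnnnaxnaxnaxnnnaxnn gives the pieces nax n n nax nax nax n n nax n n nax n n nax nax nax n n nax nax, which concatenate to the answer.

naxnnnaxnaxnaxnnnaxnnnaxnnnaxnaxnaxnnnaxnax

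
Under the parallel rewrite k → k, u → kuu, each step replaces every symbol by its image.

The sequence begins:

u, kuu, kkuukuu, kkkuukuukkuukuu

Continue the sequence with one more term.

kkkkuukuukkuukuukkkuukuukkuukuu

φ(kkkuukuukkuukuu) expands symbol-by-symbol to k k k kuu kuu k kuu kuu k k kuu kuu k kuu kuu; joining the 15 pieces gives the next term.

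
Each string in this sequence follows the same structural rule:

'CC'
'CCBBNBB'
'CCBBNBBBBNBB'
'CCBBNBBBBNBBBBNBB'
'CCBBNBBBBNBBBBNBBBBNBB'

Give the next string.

Each term is the previous one with BBNBB appended.
Applying this once more to CCBBNBBBBNBBBBNBBBBNBB:

CCBBNBBBBNBBBBNBBBBNBBBBNBB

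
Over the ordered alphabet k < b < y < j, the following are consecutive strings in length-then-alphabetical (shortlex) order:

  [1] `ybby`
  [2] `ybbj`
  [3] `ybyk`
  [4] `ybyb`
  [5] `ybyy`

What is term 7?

ybjk

Advancing 2 positions from ybyy through ybyy → ybyj reaches term 7.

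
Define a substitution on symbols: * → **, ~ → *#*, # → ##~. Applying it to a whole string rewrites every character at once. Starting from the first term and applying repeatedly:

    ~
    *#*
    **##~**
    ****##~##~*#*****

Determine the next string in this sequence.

********##~##~*#*##~##~*#***##~**********

φ(****##~##~*#*****) expands symbol-by-symbol to ** ** ** ** ##~ ##~ *#* ##~ ##~ *#* ** ##~ ** ** ** ** **; joining the 17 pieces gives the next term.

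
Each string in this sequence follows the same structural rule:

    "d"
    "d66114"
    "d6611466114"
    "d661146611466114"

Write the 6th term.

Each term is the previous one with 66114 appended.
From d661146611466114, 2 further steps: d661146611466114 → d66114661146611466114 → (answer).

d6611466114661146611466114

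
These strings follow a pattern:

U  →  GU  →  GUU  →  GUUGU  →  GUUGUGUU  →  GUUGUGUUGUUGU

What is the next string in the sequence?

GUUGUGUUGUUGUGUUGUGUU

Each term (from the third on) is the previous term followed by the one before it: term 3 = GU·U = GUU.
So term 7 is GUUGUGUUGUUGU·GUUGUGUU.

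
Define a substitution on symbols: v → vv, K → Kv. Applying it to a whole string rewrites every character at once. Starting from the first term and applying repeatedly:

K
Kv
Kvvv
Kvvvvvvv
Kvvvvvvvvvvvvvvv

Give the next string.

Rewriting the 16 symbols of Kvvvvvvvvvvvvvvv one by one yields Kv vv vv vv vv vv vv vv vv vv vv vv vv vv vv vv; concatenated:

Kvvvvvvvvvvvvvvvvvvvvvvvvvvvvvvv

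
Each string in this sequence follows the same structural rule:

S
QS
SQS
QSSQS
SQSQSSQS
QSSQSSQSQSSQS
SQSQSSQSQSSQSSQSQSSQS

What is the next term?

Each term (from the third on) is the two preceding terms concatenated in order: term 3 = S·QS = SQS.
Continuing: QSSQSSQSQSSQS · SQSQSSQSQSSQSSQSQSSQS gives term 8.

QSSQSSQSQSSQSSQSQSSQSQSSQSSQSQSSQS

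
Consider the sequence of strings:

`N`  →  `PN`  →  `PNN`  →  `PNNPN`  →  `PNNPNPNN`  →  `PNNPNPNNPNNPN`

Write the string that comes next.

From term 3 onward, concatenate the last term with the second-to-last: PN·N = PNN, PNN·PN = PNNPN, …
So term 7 is PNNPNPNNPNNPN·PNNPNPNN.

PNNPNPNNPNNPNPNNPNPNN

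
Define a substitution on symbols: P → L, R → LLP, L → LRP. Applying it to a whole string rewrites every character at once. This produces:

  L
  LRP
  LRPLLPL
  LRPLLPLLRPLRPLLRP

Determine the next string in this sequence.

Rewriting the 17 symbols of LRPLLPLLRPLRPLLRP one by one yields LRP LLP L LRP LRP L LRP LRP LLP L LRP LLP L LRP LRP LLP L; concatenated:

LRPLLPLLRPLRPLLRPLRPLLPLLRPLLPLLRPLRPLLPL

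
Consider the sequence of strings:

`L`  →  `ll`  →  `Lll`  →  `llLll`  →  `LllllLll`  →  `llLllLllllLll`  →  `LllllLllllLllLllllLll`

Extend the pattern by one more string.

llLllLllllLllLllllLllllLllLllllLll

This is a Fibonacci-style word recurrence s(k) = s(k−2)·s(k−1): e.g. L·ll = Lll.
The next term joins llLllLllllLll and LllllLllllLllLllllLll.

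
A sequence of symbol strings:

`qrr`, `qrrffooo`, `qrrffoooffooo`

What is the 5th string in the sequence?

qrrffoooffoooffoooffooo

Every step adds ffooo to the end: s(k+1) = s(k)·ffooo.
From qrrffoooffooo, 2 further steps: qrrffoooffooo → qrrffoooffoooffooo → (answer).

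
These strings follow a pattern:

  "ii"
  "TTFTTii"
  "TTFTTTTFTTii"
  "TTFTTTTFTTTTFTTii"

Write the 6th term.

Each term is the previous one with TTFTT prepended.
From TTFTTTTFTTTTFTTii, 2 further steps: TTFTTTTFTTTTFTTii → TTFTTTTFTTTTFTTTTFTTii → (answer).

TTFTTTTFTTTTFTTTTFTTTTFTTii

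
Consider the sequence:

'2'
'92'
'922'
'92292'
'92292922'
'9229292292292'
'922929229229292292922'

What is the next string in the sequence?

9229292292292922929229229292292292

From term 3 onward, concatenate the last term with the second-to-last: 92·2 = 922, 922·92 = 92292, …
So term 8 is 922929229229292292922·9229292292292.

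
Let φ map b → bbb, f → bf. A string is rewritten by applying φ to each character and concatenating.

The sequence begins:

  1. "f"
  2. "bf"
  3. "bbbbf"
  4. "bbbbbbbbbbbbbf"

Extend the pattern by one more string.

Rewriting the 14 symbols of bbbbbbbbbbbbbf one by one yields bbb bbb bbb bbb bbb bbb bbb bbb bbb bbb bbb bbb bbb bf; concatenated:

bbbbbbbbbbbbbbbbbbbbbbbbbbbbbbbbbbbbbbbbf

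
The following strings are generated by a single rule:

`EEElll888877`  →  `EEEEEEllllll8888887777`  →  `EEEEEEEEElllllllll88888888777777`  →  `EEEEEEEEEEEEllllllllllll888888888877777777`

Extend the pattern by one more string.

Reading off run lengths: E runs 3, 6, 9, 12; l runs 3, 6, 9, 12; 8 runs 4, 6, 8, 10; 7 runs 2, 4, 6, 8 — each is linear in n (n = 1, 2, …).
At n = 5 the blocks have lengths 15, 15, 12, 10.

EEEEEEEEEEEEEEElllllllllllllll8888888888887777777777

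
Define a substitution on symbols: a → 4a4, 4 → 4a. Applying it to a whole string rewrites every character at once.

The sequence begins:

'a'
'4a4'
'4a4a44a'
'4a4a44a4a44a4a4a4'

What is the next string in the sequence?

Applying the rule to each of the 17 symbols of 4a4a44a4a44a4a4a4 gives the pieces 4a 4a4 4a 4a4 4a 4a 4a4 4a 4a4 4a 4a 4a4 4a 4a4 4a 4a4 4a, which concatenate to the answer.

4a4a44a4a44a4a4a44a4a44a4a4a44a4a44a4a44a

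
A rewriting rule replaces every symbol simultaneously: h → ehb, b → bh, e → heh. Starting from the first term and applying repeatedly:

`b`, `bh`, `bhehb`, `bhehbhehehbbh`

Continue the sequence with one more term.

bhehbhehehbbhehbhehehbhehehbbhbhehb

Applying the rule to each of the 13 symbols of bhehbhehehbbh gives the pieces bh ehb heh ehb bh ehb heh ehb heh ehb bh bh ehb, which concatenate to the answer.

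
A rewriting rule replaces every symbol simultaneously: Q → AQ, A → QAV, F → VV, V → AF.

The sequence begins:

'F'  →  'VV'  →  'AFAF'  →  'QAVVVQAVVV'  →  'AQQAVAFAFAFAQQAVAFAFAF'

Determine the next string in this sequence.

Applying the rule to each of the 22 symbols of AQQAVAFAFAFAQQAVAFAFAF gives the pieces QAV AQ AQ QAV AF QAV VV QAV VV QAV VV QAV AQ AQ QAV AF QAV VV QAV VV QAV VV, which concatenate to the answer.

QAVAQAQQAVAFQAVVVQAVVVQAVVVQAVAQAQQAVAFQAVVVQAVVVQAVVV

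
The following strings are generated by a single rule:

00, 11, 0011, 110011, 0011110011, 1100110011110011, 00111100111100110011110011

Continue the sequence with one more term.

110011001111001100111100111100110011110011

Each term (from the third on) is the two preceding terms concatenated in order: term 3 = 00·11 = 0011.
The next term joins 1100110011110011 and 00111100111100110011110011.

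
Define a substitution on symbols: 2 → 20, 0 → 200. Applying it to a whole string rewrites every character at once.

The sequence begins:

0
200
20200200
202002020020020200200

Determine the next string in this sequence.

Replace each of the 21 characters of 202002020020020200200 in place — 20 200 20 200 200 20 200 20 200 200 20 200 200 20 200 20 200 200 20 200 200 — and concatenate.

2020020200200202002020020020200200202002020020020200200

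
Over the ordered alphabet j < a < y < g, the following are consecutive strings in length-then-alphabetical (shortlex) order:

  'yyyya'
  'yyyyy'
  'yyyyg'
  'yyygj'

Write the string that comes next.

yyyga

Find the rightmost character of yyygj below g, bump it to the next letter, and reset everything to its right to j.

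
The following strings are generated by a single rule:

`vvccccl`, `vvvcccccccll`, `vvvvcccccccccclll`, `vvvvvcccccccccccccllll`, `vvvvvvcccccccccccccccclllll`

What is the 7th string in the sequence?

The n-th term is n+1 v's then 3n+1 c's then n l's (n = 1, 2, …).
At n = 7 the blocks have lengths 8, 22, 7.

vvvvvvvvcccccccccccccccccccccclllllll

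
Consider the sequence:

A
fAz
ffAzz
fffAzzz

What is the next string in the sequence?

Each term wraps the previous one in f on the left and z on the right.
Applying this once more to fffAzzz:

ffffAzzzz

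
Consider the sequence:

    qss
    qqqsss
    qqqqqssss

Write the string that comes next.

qqqqqqqsssss

Reading off run lengths: q runs 1, 3, 5; s runs 2, 3, 4 — each is linear in n (n = 1, 2, …).
Setting n = 4 gives 7, 5 characters in each block.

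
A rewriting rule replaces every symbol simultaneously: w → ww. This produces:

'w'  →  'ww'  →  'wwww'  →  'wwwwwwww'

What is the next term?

wwwwwwwwwwwwwwww

Apply φ to wwwwwwww symbol by symbol: w→ww, w→ww, w→ww, w→ww, w→ww, w→ww, w→ww, w→ww; joined: ww ww ww ww ww ww ww ww.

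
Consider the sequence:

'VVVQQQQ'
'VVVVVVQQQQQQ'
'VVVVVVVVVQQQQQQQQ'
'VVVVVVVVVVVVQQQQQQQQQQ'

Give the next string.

VVVVVVVVVVVVVVVQQQQQQQQQQQQ

Reading off run lengths: V runs 3, 6, 9, 12; Q runs 4, 6, 8, 10 — each is linear in n (n = 1, 2, …).
For the next term, n = 5, so the run lengths are 15, 12.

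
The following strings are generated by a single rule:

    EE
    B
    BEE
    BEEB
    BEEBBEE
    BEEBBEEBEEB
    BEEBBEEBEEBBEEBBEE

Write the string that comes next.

From term 3 onward, concatenate the last term with the second-to-last: B·EE = BEE, BEE·B = BEEB, …
The next term joins BEEBBEEBEEBBEEBBEE and BEEBBEEBEEB.

BEEBBEEBEEBBEEBBEEBEEBBEEBEEB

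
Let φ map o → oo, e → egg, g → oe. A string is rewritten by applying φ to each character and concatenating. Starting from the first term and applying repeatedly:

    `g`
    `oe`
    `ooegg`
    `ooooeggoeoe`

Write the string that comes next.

ooooooooeggoeoeooeggooegg

Expanding ooooeggoeoe: o→oo, o→oo, o→oo, o→oo, e→egg, g→oe, g→oe, o→oo, e→egg, o→oo, e→egg. Concatenated: oo oo oo oo egg oe oe oo egg oo egg.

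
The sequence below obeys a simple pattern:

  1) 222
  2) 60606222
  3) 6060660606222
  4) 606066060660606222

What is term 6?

The strings grow by a fixed prefix 60606 each time.
From 606066060660606222, 2 further steps: 606066060660606222 → 60606606066060660606222 → (answer).

6060660606606066060660606222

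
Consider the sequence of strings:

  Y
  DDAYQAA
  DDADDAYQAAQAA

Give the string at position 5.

DDADDADDADDAYQAAQAAQAAQAA

Each term wraps the previous one in DDA on the left and QAA on the right.
From DDADDAYQAAQAA, 2 further steps: DDADDAYQAAQAA → DDADDADDAYQAAQAAQAA → (answer).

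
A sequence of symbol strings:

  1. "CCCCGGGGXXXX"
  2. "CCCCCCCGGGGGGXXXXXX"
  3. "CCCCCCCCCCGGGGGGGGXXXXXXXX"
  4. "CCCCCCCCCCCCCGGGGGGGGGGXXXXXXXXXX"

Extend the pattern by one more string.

Each string has the form C^{3n-2} G^{2n} X^{2n}, where the shown terms are n = 2, 3, 4, 5.
For the next term, n = 6, so the run lengths are 16, 12, 12.

CCCCCCCCCCCCCCCCGGGGGGGGGGGGXXXXXXXXXXXX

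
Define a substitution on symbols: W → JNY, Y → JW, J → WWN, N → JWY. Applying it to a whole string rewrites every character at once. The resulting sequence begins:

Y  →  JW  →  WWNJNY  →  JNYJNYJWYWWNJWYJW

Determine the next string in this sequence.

Rewriting the 17 symbols of JNYJNYJWYWWNJWYJW one by one yields WWN JWY JW WWN JWY JW WWN JNY JW JNY JNY JWY WWN JNY JW WWN JNY; concatenated:

WWNJWYJWWWNJWYJWWWNJNYJWJNYJNYJWYWWNJNYJWWWNJNY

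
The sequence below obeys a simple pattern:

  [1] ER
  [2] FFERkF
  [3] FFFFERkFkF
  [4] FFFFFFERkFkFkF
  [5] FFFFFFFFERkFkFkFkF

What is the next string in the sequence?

s(k+1) = FF·s(k)·kF, so each term gains FF as a prefix and kF as a suffix.
So the next term is FF·FFFFFFFFERkFkFkFkF·kF.

FFFFFFFFFFERkFkFkFkFkF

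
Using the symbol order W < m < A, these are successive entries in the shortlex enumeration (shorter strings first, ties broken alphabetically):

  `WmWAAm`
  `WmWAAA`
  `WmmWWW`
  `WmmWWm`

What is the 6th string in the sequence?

Advancing 2 positions from WmmWWm through WmmWWm → WmmWWA reaches term 6.

WmmWmW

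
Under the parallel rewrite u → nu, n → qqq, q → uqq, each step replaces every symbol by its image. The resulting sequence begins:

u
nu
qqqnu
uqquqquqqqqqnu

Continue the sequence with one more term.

Rewriting the 14 symbols of uqquqquqqqqqnu one by one yields nu uqq uqq nu uqq uqq nu uqq uqq uqq uqq uqq qqq nu; concatenated:

nuuqquqqnuuqquqqnuuqquqquqquqquqqqqqnu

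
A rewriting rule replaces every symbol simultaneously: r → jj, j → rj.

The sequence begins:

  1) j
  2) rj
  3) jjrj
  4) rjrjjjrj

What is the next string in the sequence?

jjrjjjrjrjrjjjrj

Rewriting each symbol of rjrjjjrj: r→jj, j→rj, r→jj, j→rj, j→rj, j→rj, r→jj, j→rj, which concatenates to jj rj jj rj rj rj jj rj.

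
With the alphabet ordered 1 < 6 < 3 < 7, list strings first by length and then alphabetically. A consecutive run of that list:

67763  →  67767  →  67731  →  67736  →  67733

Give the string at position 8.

Advancing 3 positions from 67733 through 67733 → 67737 → 67771 reaches term 8.

67776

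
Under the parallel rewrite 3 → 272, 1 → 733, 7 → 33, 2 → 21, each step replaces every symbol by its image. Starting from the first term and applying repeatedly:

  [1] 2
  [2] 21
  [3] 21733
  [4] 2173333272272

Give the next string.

Applying the rule to each of the 13 symbols of 2173333272272 gives the pieces 21 733 33 272 272 272 272 21 33 21 21 33 21, which concatenate to the answer.

2173333272272272272213321213321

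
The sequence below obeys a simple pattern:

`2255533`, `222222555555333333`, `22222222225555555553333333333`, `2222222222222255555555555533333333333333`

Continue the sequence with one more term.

222222222222222222555555555555555333333333333333333

Reading off run lengths: 2 runs 2, 6, 10, 14; 5 runs 3, 6, 9, 12; 3 runs 2, 6, 10, 14 — each is linear in n (n = 1, 2, …).
Setting n = 5 gives 18, 15, 18 characters in each block.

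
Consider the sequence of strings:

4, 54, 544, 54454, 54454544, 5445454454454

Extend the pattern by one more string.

544545445445454454544

Each term (from the third on) is the previous term followed by the one before it: term 3 = 54·4 = 544.
The next term joins 5445454454454 and 54454544.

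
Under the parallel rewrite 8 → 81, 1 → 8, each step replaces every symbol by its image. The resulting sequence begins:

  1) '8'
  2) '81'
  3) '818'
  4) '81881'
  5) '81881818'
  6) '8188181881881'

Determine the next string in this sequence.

Rewriting the 13 symbols of 8188181881881 one by one yields 81 8 81 81 8 81 8 81 81 8 81 81 8; concatenated:

818818188188181881818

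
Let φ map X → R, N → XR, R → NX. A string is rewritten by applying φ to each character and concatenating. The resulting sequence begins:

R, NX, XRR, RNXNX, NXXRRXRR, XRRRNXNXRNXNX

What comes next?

φ(XRRRNXNXRNXNX) expands symbol-by-symbol to R NX NX NX XR R XR R NX XR R XR R; joining the 13 pieces gives the next term.

RNXNXNXXRRXRRNXXRRXRR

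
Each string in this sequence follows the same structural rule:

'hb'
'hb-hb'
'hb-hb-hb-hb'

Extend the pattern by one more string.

Every step duplicates the string with '-' between the halves.
So the next term is two copies of hb-hb-hb-hb with '-' between the halves.

hb-hb-hb-hb-hb-hb-hb-hb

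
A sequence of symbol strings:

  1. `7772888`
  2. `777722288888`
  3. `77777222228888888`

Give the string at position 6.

77777777222222222228888888888888

Term n consists of n+2 7's, followed by 2n-1 2's, followed by 2n+1 8's (n = 1, 2, …).
For term 6, n = 6, so the run lengths are 8, 11, 13.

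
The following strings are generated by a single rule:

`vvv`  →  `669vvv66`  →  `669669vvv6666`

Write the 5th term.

Each term wraps the previous one in 669 on the left and 66 on the right.
From 669669vvv6666, 2 further steps: 669669vvv6666 → 669669669vvv666666 → (answer).

669669669669vvv66666666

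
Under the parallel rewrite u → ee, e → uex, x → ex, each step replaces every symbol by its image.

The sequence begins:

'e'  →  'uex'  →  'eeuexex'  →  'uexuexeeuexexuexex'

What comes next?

eeuexexeeuexexuexuexeeuexexuexexeeuexexuexex

Applying the rule to each of the 18 symbols of uexuexeeuexexuexex gives the pieces ee uex ex ee uex ex uex uex ee uex ex uex ex ee uex ex uex ex, which concatenate to the answer.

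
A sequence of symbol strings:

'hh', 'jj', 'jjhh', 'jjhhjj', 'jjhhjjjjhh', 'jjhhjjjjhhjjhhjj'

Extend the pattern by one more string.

jjhhjjjjhhjjhhjjjjhhjjjjhh

From term 3 onward, concatenate the last term with the second-to-last: jj·hh = jjhh, jjhh·jj = jjhhjj, …
The next term joins jjhhjjjjhhjjhhjj and jjhhjjjjhh.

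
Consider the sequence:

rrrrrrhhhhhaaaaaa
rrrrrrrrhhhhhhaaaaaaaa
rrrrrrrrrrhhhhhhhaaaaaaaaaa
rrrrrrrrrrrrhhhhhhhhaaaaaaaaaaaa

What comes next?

rrrrrrrrrrrrrrhhhhhhhhhaaaaaaaaaaaaaa

Each string has the form r^{2n} h^{n+2} a^{2n}, where the shown terms are n = 3, 4, 5, 6.
At n = 7 the blocks have lengths 14, 9, 14.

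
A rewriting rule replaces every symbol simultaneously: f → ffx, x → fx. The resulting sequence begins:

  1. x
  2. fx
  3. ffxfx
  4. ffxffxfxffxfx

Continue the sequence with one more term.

φ(ffxffxfxffxfx) expands symbol-by-symbol to ffx ffx fx ffx ffx fx ffx fx ffx ffx fx ffx fx; joining the 13 pieces gives the next term.

ffxffxfxffxffxfxffxfxffxffxfxffxfx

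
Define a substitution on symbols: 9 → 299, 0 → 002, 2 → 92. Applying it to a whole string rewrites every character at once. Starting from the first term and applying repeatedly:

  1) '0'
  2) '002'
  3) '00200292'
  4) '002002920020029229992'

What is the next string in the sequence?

0020029200200292299920020029200200292299929229929929992

Applying the rule to each of the 21 symbols of 002002920020029229992 gives the pieces 002 002 92 002 002 92 299 92 002 002 92 002 002 92 299 92 92 299 299 299 92, which concatenate to the answer.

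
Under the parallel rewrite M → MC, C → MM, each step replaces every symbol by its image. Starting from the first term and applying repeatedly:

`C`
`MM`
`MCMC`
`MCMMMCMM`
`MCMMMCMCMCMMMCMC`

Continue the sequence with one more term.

Rewriting the 16 symbols of MCMMMCMCMCMMMCMC one by one yields MC MM MC MC MC MM MC MM MC MM MC MC MC MM MC MM; concatenated:

MCMMMCMCMCMMMCMMMCMMMCMCMCMMMCMM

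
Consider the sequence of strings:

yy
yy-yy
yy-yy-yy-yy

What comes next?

yy-yy-yy-yy-yy-yy-yy-yy

s(k+1) = s(k)·-·s(k) — each term doubles the last with '-' between the halves.
So the next term is two copies of yy-yy-yy-yy with '-' between the halves.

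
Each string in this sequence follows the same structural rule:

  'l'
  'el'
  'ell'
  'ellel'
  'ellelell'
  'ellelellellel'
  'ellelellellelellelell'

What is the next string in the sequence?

ellelellellelellelellellelellellel

This is a Fibonacci-style word recurrence s(k) = s(k−1)·s(k−2): e.g. el·l = ell.
The next term joins ellelellellelellelell and ellelellellel.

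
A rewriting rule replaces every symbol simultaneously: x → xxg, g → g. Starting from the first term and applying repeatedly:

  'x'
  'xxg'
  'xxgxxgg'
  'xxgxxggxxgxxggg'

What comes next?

xxgxxggxxgxxgggxxgxxggxxgxxgggg

Replace each of the 15 characters of xxgxxggxxgxxggg in place — xxg xxg g xxg xxg g g xxg xxg g xxg xxg g g g — and concatenate.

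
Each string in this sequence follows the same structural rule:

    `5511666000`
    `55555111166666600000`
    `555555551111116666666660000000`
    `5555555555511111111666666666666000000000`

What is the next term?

55555555555555111111111166666666666666600000000000

Term n consists of 3n-1 5's, followed by 2n 1's, followed by 3n 6's, followed by 2n+1 0's (n = 1, 2, …).
For the next term, n = 5, so the run lengths are 14, 10, 15, 11.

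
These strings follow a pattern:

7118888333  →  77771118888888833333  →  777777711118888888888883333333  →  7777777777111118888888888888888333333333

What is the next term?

Term n consists of 3n-2 7's, followed by n+1 1's, followed by 4n 8's, followed by 2n+1 3's (n = 1, 2, …).
At n = 5 the blocks have lengths 13, 6, 20, 11.

77777777777771111118888888888888888888833333333333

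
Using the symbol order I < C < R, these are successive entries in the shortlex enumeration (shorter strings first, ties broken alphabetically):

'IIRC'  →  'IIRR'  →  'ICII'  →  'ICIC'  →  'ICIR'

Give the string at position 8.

Stepping forward 3 times from ICIR: ICIR → ICCI → ICCC, then the target.

ICCR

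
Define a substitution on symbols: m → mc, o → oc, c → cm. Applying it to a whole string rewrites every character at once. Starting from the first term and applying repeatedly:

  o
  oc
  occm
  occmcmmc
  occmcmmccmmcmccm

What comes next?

Applying the rule to each of the 16 symbols of occmcmmccmmcmccm gives the pieces oc cm cm mc cm mc mc cm cm mc mc cm mc cm cm mc, which concatenate to the answer.

occmcmmccmmcmccmcmmcmccmmccmcmmc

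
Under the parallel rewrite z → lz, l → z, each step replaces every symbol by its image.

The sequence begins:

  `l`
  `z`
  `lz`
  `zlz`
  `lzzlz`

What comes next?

zlzlzzlz

Apply φ to lzzlz symbol by symbol: l→z, z→lz, z→lz, l→z, z→lz; joined: z lz lz z lz.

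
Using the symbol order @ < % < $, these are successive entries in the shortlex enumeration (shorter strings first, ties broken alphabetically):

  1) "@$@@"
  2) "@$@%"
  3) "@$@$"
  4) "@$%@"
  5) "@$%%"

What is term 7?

@$$@

Continuing the enumeration 2 steps past @$%%: @$%% → @$%$ → (answer).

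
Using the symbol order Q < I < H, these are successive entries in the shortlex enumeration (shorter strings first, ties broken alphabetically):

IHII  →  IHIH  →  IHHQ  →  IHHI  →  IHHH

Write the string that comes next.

HQQQ

The successor of IHHH increments the rightmost position that isn't already H and resets every position after it to Q.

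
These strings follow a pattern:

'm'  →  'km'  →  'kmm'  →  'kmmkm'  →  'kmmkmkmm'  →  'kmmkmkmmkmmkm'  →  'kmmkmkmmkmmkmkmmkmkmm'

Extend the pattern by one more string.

kmmkmkmmkmmkmkmmkmkmmkmmkmkmmkmmkm

Each term (from the third on) is the previous term followed by the one before it: term 3 = km·m = kmm.
So term 8 is kmmkmkmmkmmkmkmmkmkmm·kmmkmkmmkmmkm.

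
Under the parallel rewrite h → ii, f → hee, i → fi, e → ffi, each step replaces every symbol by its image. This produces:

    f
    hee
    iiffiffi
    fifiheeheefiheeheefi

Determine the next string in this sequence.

Rewriting the 20 symbols of fifiheeheefiheeheefi one by one yields hee fi hee fi ii ffi ffi ii ffi ffi hee fi ii ffi ffi ii ffi ffi hee fi; concatenated:

heefiheefiiiffiffiiiffiffiheefiiiffiffiiiffiffiheefi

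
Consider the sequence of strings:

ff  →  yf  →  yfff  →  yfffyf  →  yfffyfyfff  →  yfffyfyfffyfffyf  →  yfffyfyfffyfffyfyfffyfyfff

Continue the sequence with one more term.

This is a Fibonacci-style word recurrence s(k) = s(k−1)·s(k−2): e.g. yf·ff = yfff.
Continuing: yfffyfyfffyfffyfyfffyfyfff · yfffyfyfffyfffyf gives term 8.

yfffyfyfffyfffyfyfffyfyfffyfffyfyfffyfffyf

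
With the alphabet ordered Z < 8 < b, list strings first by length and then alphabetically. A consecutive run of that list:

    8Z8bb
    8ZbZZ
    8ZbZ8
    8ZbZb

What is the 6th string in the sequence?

8Zb88

Continuing the enumeration 2 steps past 8ZbZb: 8ZbZb → 8Zb8Z → (answer).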